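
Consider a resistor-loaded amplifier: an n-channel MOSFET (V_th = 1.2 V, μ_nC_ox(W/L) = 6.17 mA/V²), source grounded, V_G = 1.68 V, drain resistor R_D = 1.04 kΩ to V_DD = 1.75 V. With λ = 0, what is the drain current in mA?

I_D = 0.711 mA

V_GS = V_G = 1.68 V, so V_ov = 1.68 − 1.2 = 0.48 V.
Assume saturation: I_D = ½ k_n V_ov² = 0.5 × 6.17 × 0.48² = 0.711 mA, giving V_DS = V_DD − I_D R_D = 1.75 − 0.711 × 1.04 = 1.01 V.
V_DS = 1.01 V ≥ V_ov = 0.48 V, confirming saturation.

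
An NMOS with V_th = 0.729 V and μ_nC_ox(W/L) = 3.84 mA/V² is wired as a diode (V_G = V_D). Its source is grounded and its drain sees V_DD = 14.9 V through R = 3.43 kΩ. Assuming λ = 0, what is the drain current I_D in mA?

With gate tied to drain, V_GS = V_DS ≥ V_GS − V_th, so the device is in saturation.
KCL at the drain: ½ k_n (V_GS − V_th)² = (V_DD − V_GS)/R.
Let x = V_GS − 0.729. Then 6.59 x² + x − 14.17 = 0, giving x = 1.39 V (positive root), so V_GS = 2.12 V.
I_D = (V_DD − V_GS)/R = (14.9 − 2.12) / 3.43 = 3.73 mA.

I_D = 3.73 mA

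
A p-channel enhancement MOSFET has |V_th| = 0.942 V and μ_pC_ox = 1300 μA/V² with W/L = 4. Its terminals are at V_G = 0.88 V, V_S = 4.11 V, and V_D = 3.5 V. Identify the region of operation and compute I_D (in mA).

V_SG = V_S − V_G = 4.11 − 0.88 = 3.23 V; V_SD = V_S − V_D = 4.11 − 3.5 = 0.61 V.
k_p = μ_pC_ox · (W/L) = 5.2 mA/V².
V_ov = V_SG − |V_th| = 3.23 − 0.942 = 2.29 V.
Since V_SD = 0.61 V < V_ov = 2.29 V, the device is in the triode region.
I_D = k_p [V_ov · V_SD − ½ V_SD²] = 5.2 × [2.29 × 0.61 − 0.5 × 0.61²] = 6.29 mA.

Triode; I_D = 6.29 mA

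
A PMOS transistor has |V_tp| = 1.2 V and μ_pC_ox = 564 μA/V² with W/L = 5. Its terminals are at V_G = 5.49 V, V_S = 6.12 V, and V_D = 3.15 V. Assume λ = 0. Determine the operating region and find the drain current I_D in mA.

V_SG = V_S − V_G = 6.12 − 5.49 = 0.63 V; V_SD = V_S − V_D = 6.12 − 3.15 = 2.97 V.
V_SG = 0.63 V < |V_tp| = 1.2 V, so the transistor is in cutoff.

Cutoff; I_D = 0 mA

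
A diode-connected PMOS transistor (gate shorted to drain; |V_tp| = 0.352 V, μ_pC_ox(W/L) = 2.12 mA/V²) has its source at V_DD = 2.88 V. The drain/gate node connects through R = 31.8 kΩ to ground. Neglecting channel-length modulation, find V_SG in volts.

With gate tied to drain, V_SG = V_SD ≥ V_SG − |V_tp|, so the device is in saturation.
KCL at the drain: ½ k_p (V_SG − |V_tp|)² = (V_DD − V_SG)/R.
Let x = V_SG − 0.352. Then 33.7 x² + x − 2.528 = 0, giving x = 0.259 V (positive root), so V_SG = 0.611 V.
I_D = (V_DD − V_SG)/R = (2.88 − 0.611) / 31.8 = 0.0713 mA.

V_SG = 0.611 V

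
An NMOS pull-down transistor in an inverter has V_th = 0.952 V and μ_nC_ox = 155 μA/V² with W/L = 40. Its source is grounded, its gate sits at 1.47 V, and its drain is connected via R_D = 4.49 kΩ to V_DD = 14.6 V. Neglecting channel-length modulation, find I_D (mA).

I_D = 0.832 mA

V_GS = V_G = 1.47 V, so V_ov = 1.47 − 0.952 = 0.518 V.
k_n = μ_nC_ox · (W/L) = 6.2 mA/V².
Assume saturation: I_D = ½ k_n V_ov² = 0.5 × 6.2 × 0.518² = 0.832 mA, giving V_DS = V_DD − I_D R_D = 14.6 − 0.832 × 4.49 = 10.9 V.
V_DS = 10.9 V ≥ V_ov = 0.518 V, confirming saturation.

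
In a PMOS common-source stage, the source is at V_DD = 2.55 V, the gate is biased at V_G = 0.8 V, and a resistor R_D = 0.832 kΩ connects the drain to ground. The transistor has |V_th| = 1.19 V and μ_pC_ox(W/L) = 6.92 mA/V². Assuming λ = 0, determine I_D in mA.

I_D = 1.09 mA

V_SG = V_DD − V_G = 2.55 − 0.8 = 1.75 V, so V_ov = 1.75 − 1.19 = 0.56 V.
Assume saturation: I_D = ½ k_p V_ov² = 0.5 × 6.92 × 0.56² = 1.09 mA, giving V_SD = V_DD − I_D R_D = 2.55 − 1.09 × 0.832 = 1.65 V.
V_SD = 1.65 V ≥ V_ov = 0.56 V, confirming saturation.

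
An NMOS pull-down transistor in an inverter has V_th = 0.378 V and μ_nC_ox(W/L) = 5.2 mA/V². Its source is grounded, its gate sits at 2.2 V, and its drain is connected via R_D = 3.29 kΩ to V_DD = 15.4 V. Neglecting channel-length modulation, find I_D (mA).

V_GS = V_G = 2.2 V, so V_ov = 2.2 − 0.378 = 1.82 V.
Assume saturation: I_D = ½ k_n V_ov² = 0.5 × 5.2 × 1.82² = 8.63 mA, giving V_DS = V_DD − I_D R_D = 15.4 − 8.63 × 3.29 = -13 V.
But -13 V < V_ov = 1.82 V, so the device is actually in triode.
In triode I_D = k_n[V_ov V_DS − ½ V_DS²] and I_D = (V_DD − V_DS)/R_D. Equating: 8.55 V_DS² − 32.17 V_DS + 15.4 = 0, giving V_DS = 0.563 V (the root below V_ov).
I_D = (15.4 − 0.563) / 3.29 = 4.51 mA.

I_D = 4.51 mA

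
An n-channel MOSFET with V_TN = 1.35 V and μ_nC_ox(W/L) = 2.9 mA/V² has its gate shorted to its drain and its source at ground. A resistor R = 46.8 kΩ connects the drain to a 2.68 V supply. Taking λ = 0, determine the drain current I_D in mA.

I_D = 0.0256 mA

With gate tied to drain, V_GS = V_DS ≥ V_GS − V_TN, so the device is in saturation.
KCL at the drain: ½ k_n (V_GS − V_TN)² = (V_DD − V_GS)/R.
Let x = V_GS − 1.35. Then 67.9 x² + x − 1.33 = 0, giving x = 0.133 V (positive root), so V_GS = 1.48 V.
I_D = (V_DD − V_GS)/R = (2.68 − 1.48) / 46.8 = 0.0256 mA.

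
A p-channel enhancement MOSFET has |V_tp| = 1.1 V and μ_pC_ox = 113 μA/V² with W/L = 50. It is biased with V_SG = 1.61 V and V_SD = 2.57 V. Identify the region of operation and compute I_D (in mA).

k_p = μ_pC_ox · (W/L) = 5.65 mA/V².
V_ov = V_SG − |V_tp| = 1.61 − 1.1 = 0.51 V.
Since V_SD = 2.57 V ≥ V_ov = 0.51 V, the device is in saturation.
I_D = ½ k_p V_ov² = 0.5 × 5.65 × 0.51² = 0.735 mA.

Saturation; I_D = 0.735 mA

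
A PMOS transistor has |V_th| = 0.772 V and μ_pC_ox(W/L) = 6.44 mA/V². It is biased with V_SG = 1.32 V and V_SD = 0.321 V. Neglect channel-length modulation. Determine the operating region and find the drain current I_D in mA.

V_ov = V_SG − |V_th| = 1.32 − 0.772 = 0.548 V.
Since V_SD = 0.321 V < V_ov = 0.548 V, the device is in the triode region.
I_D = k_p [V_ov · V_SD − ½ V_SD²] = 6.44 × [0.548 × 0.321 − 0.5 × 0.321²] = 0.801 mA.

Triode; I_D = 0.801 mA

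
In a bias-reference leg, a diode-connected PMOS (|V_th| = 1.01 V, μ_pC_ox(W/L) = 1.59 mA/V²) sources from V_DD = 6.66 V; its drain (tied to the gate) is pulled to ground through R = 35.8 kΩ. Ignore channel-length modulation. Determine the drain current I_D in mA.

I_D = 0.146 mA

With gate tied to drain, V_SG = V_SD ≥ V_SG − |V_th|, so the device is in saturation.
KCL at the drain: ½ k_p (V_SG − |V_th|)² = (V_DD − V_SG)/R.
Let x = V_SG − 1.01. Then 28.5 x² + x − 5.65 = 0, giving x = 0.428 V (positive root), so V_SG = 1.44 V.
I_D = (V_DD − V_SG)/R = (6.66 − 1.44) / 35.8 = 0.146 mA.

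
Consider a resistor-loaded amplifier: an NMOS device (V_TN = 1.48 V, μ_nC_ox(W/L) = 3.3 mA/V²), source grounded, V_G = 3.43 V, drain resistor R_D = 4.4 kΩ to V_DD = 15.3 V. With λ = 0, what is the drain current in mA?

V_GS = V_G = 3.43 V, so V_ov = 3.43 − 1.48 = 1.95 V.
Assume saturation: I_D = ½ k_n V_ov² = 0.5 × 3.3 × 1.95² = 6.27 mA, giving V_DS = V_DD − I_D R_D = 15.3 − 6.27 × 4.4 = -12.3 V.
But -12.3 V < V_ov = 1.95 V, so the device is actually in triode.
In triode I_D = k_n[V_ov V_DS − ½ V_DS²] and I_D = (V_DD − V_DS)/R_D. Equating: 7.26 V_DS² − 29.31 V_DS + 15.3 = 0, giving V_DS = 0.616 V (the root below V_ov).
I_D = (15.3 − 0.616) / 4.4 = 3.34 mA.

I_D = 3.34 mA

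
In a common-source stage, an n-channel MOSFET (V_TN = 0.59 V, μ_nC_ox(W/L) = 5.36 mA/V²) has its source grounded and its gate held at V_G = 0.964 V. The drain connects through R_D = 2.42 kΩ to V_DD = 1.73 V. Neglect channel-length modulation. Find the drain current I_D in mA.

I_D = 0.375 mA

V_GS = V_G = 0.964 V, so V_ov = 0.964 − 0.59 = 0.374 V.
Assume saturation: I_D = ½ k_n V_ov² = 0.5 × 5.36 × 0.374² = 0.375 mA, giving V_DS = V_DD − I_D R_D = 1.73 − 0.375 × 2.42 = 0.823 V.
V_DS = 0.823 V ≥ V_ov = 0.374 V, confirming saturation.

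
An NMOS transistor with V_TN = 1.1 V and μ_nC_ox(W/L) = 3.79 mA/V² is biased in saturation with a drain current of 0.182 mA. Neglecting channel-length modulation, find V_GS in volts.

In saturation I_D = ½ k_n (V_GS − V_TN)², so V_GS − V_TN = √(2 I_D / k_n) = √(2 × 0.182 / 3.79) = 0.31 V.
V_GS = 1.1 + 0.31 = 1.41 V.

V_GS = 1.41 V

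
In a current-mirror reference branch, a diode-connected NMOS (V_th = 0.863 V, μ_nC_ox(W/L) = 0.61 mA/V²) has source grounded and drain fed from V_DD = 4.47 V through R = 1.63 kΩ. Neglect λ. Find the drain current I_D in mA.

I_D = 1.07 mA

With gate tied to drain, V_GS = V_DS ≥ V_GS − V_th, so the device is in saturation.
KCL at the drain: ½ k_n (V_GS − V_th)² = (V_DD − V_GS)/R.
Let x = V_GS − 0.863. Then 0.497 x² + x − 3.607 = 0, giving x = 1.87 V (positive root), so V_GS = 2.73 V.
I_D = (V_DD − V_GS)/R = (4.47 − 2.73) / 1.63 = 1.07 mA.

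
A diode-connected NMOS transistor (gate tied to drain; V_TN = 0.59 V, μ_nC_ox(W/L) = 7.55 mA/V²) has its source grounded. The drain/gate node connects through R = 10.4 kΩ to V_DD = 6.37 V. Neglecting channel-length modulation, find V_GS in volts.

V_GS = 0.961 V

With gate tied to drain, V_GS = V_DS ≥ V_GS − V_TN, so the device is in saturation.
KCL at the drain: ½ k_n (V_GS − V_TN)² = (V_DD − V_GS)/R.
Let x = V_GS − 0.59. Then 39.3 x² + x − 5.78 = 0, giving x = 0.371 V (positive root), so V_GS = 0.961 V.
I_D = (V_DD − V_GS)/R = (6.37 − 0.961) / 10.4 = 0.52 mA.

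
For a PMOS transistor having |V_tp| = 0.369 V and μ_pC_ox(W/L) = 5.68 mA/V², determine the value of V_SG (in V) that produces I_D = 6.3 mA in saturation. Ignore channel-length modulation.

In saturation I_D = ½ k_p (V_SG − |V_tp|)², so V_SG − |V_tp| = √(2 I_D / k_p) = √(2 × 6.3 / 5.68) = 1.49 V.
V_SG = 0.369 + 1.49 = 1.86 V.

V_SG = 1.86 V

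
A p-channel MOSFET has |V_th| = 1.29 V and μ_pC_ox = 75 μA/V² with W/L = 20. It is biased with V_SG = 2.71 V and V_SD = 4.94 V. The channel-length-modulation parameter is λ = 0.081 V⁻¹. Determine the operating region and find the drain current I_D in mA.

Saturation; I_D = 2.12 mA

k_p = μ_pC_ox · (W/L) = 1.5 mA/V².
V_ov = V_SG − |V_th| = 2.71 − 1.29 = 1.42 V.
Since V_SD = 4.94 V ≥ V_ov = 1.42 V, the device is in saturation.
I_D = ½ k_p V_ov² (1 + λ V_SD) = 0.5 × 1.5 × 1.42² × (1 + 0.081 × 4.94) = 2.12 mA.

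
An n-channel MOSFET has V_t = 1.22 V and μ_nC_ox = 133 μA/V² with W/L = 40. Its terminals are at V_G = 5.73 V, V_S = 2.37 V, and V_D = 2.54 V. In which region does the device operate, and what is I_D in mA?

Triode; I_D = 1.86 mA

V_GS = V_G − V_S = 5.73 − 2.37 = 3.36 V; V_DS = V_D − V_S = 2.54 − 2.37 = 0.17 V.
k_n = μ_nC_ox · (W/L) = 5.32 mA/V².
V_ov = V_GS − V_t = 3.36 − 1.22 = 2.14 V.
Since V_DS = 0.17 V < V_ov = 2.14 V, the device is in the triode region.
I_D = k_n [V_ov · V_DS − ½ V_DS²] = 5.32 × [2.14 × 0.17 − 0.5 × 0.17²] = 1.86 mA.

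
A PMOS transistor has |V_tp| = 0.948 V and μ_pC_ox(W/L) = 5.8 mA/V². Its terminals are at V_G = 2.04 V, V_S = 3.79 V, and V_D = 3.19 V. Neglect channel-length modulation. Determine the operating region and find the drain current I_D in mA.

V_SG = V_S − V_G = 3.79 − 2.04 = 1.75 V; V_SD = V_S − V_D = 3.79 − 3.19 = 0.6 V.
V_ov = V_SG − |V_tp| = 1.75 − 0.948 = 0.802 V.
Since V_SD = 0.6 V < V_ov = 0.802 V, the device is in the triode region.
I_D = k_p [V_ov · V_SD − ½ V_SD²] = 5.8 × [0.802 × 0.6 − 0.5 × 0.6²] = 1.75 mA.

Triode; I_D = 1.75 mA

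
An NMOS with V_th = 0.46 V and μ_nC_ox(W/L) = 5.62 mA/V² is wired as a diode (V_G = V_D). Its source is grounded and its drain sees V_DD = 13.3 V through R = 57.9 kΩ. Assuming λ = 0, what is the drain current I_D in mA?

I_D = 0.217 mA

With gate tied to drain, V_GS = V_DS ≥ V_GS − V_th, so the device is in saturation.
KCL at the drain: ½ k_n (V_GS − V_th)² = (V_DD − V_GS)/R.
Let x = V_GS − 0.46. Then 163 x² + x − 12.84 = 0, giving x = 0.278 V (positive root), so V_GS = 0.738 V.
I_D = (V_DD − V_GS)/R = (13.3 − 0.738) / 57.9 = 0.217 mA.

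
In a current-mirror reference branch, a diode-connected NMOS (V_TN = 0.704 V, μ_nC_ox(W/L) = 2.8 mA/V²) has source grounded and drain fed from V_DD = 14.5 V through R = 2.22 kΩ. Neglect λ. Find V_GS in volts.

V_GS = 2.66 V

With gate tied to drain, V_GS = V_DS ≥ V_GS − V_TN, so the device is in saturation.
KCL at the drain: ½ k_n (V_GS − V_TN)² = (V_DD − V_GS)/R.
Let x = V_GS − 0.704. Then 3.11 x² + x − 13.8 = 0, giving x = 1.95 V (positive root), so V_GS = 2.66 V.
I_D = (V_DD − V_GS)/R = (14.5 − 2.66) / 2.22 = 5.34 mA.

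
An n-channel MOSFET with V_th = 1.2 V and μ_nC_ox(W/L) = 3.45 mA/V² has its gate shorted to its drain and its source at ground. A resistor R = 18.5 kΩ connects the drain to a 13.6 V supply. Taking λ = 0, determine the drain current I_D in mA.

I_D = 0.637 mA

With gate tied to drain, V_GS = V_DS ≥ V_GS − V_th, so the device is in saturation.
KCL at the drain: ½ k_n (V_GS − V_th)² = (V_DD − V_GS)/R.
Let x = V_GS − 1.2. Then 31.9 x² + x − 12.4 = 0, giving x = 0.608 V (positive root), so V_GS = 1.81 V.
I_D = (V_DD − V_GS)/R = (13.6 − 1.81) / 18.5 = 0.637 mA.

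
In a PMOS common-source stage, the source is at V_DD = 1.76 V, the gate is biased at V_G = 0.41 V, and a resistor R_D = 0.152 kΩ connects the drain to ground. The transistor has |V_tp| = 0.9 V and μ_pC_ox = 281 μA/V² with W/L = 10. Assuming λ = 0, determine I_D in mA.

I_D = 0.285 mA

V_SG = V_DD − V_G = 1.76 − 0.41 = 1.35 V, so V_ov = 1.35 − 0.9 = 0.45 V.
k_p = μ_pC_ox · (W/L) = 2.81 mA/V².
Assume saturation: I_D = ½ k_p V_ov² = 0.5 × 2.81 × 0.45² = 0.285 mA, giving V_SD = V_DD − I_D R_D = 1.76 − 0.285 × 0.152 = 1.72 V.
V_SD = 1.72 V ≥ V_ov = 0.45 V, confirming saturation.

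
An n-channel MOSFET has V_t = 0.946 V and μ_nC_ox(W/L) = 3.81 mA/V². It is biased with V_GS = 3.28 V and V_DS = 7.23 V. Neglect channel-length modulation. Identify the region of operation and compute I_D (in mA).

Saturation; I_D = 10.4 mA

V_ov = V_GS − V_t = 3.28 − 0.946 = 2.33 V.
Since V_DS = 7.23 V ≥ V_ov = 2.33 V, the device is in saturation.
I_D = ½ k_n V_ov² = 0.5 × 3.81 × 2.33² = 10.4 mA.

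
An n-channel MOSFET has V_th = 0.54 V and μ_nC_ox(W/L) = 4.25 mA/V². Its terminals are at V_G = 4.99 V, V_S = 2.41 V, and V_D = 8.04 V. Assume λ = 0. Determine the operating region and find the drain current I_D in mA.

V_GS = V_G − V_S = 4.99 − 2.41 = 2.58 V; V_DS = V_D − V_S = 8.04 − 2.41 = 5.63 V.
V_ov = V_GS − V_th = 2.58 − 0.54 = 2.04 V.
Since V_DS = 5.63 V ≥ V_ov = 2.04 V, the device is in saturation.
I_D = ½ k_n V_ov² = 0.5 × 4.25 × 2.04² = 8.84 mA.

Saturation; I_D = 8.84 mA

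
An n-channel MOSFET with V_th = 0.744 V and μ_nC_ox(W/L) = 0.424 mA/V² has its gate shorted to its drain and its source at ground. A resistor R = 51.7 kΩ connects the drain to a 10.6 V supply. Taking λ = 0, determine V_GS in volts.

V_GS = 1.65 V

With gate tied to drain, V_GS = V_DS ≥ V_GS − V_th, so the device is in saturation.
KCL at the drain: ½ k_n (V_GS − V_th)² = (V_DD − V_GS)/R.
Let x = V_GS − 0.744. Then 11 x² + x − 9.856 = 0, giving x = 0.904 V (positive root), so V_GS = 1.65 V.
I_D = (V_DD − V_GS)/R = (10.6 − 1.65) / 51.7 = 0.173 mA.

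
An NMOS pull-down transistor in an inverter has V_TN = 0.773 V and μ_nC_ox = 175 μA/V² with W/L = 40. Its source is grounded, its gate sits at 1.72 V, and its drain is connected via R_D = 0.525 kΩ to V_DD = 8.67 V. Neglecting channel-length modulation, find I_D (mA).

I_D = 3.14 mA

V_GS = V_G = 1.72 V, so V_ov = 1.72 − 0.773 = 0.947 V.
k_n = μ_nC_ox · (W/L) = 7 mA/V².
Assume saturation: I_D = ½ k_n V_ov² = 0.5 × 7 × 0.947² = 3.14 mA, giving V_DS = V_DD − I_D R_D = 8.67 − 3.14 × 0.525 = 7.02 V.
V_DS = 7.02 V ≥ V_ov = 0.947 V, confirming saturation.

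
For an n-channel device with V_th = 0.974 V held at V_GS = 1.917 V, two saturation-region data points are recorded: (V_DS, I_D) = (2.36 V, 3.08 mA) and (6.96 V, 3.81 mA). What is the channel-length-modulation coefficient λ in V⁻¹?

With V_GS fixed, I_D ∝ (1 + λ V_DS) in saturation, so I_D2/I_D1 = (1 + λ V_DS2)/(1 + λ V_DS1).
3.81/3.08 = 1.237 = (1 + 6.96 λ)/(1 + 2.36 λ).
Solving: λ (I_D1 V_DS2 − I_D2 V_DS1) = I_D2 − I_D1, so λ = (3.81 − 3.08) / (3.08 × 6.96 − 3.81 × 2.36) = 0.73 / 12.4 = 0.0587 V⁻¹.

λ = 0.0587 V⁻¹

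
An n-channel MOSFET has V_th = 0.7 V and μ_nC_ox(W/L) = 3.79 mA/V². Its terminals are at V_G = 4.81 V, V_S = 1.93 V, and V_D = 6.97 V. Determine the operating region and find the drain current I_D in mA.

V_GS = V_G − V_S = 4.81 − 1.93 = 2.88 V; V_DS = V_D − V_S = 6.97 − 1.93 = 5.04 V.
V_ov = V_GS − V_th = 2.88 − 0.7 = 2.18 V.
Since V_DS = 5.04 V ≥ V_ov = 2.18 V, the device is in saturation.
I_D = ½ k_n V_ov² = 0.5 × 3.79 × 2.18² = 9.01 mA.

Saturation; I_D = 9.01 mA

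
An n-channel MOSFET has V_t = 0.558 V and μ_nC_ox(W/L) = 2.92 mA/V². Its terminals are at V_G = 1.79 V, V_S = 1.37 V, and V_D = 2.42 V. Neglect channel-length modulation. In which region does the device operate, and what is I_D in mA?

Cutoff; I_D = 0 mA

V_GS = V_G − V_S = 1.79 − 1.37 = 0.42 V; V_DS = V_D − V_S = 2.42 − 1.37 = 1.05 V.
V_GS = 0.42 V < V_t = 0.558 V, so the transistor is in cutoff.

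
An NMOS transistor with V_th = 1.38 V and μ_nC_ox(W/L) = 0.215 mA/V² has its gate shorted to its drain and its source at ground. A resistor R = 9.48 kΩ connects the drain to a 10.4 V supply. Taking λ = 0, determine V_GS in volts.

V_GS = 3.90 V

With gate tied to drain, V_GS = V_DS ≥ V_GS − V_th, so the device is in saturation.
KCL at the drain: ½ k_n (V_GS − V_th)² = (V_DD − V_GS)/R.
Let x = V_GS − 1.38. Then 1.02 x² + x − 9.02 = 0, giving x = 2.52 V (positive root), so V_GS = 3.9 V.
I_D = (V_DD − V_GS)/R = (10.4 − 3.9) / 9.48 = 0.685 mA.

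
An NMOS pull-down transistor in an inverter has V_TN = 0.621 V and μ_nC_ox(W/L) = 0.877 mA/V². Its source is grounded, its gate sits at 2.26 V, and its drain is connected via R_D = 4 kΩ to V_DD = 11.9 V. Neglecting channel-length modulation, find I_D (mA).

I_D = 1.18 mA

V_GS = V_G = 2.26 V, so V_ov = 2.26 − 0.621 = 1.64 V.
Assume saturation: I_D = ½ k_n V_ov² = 0.5 × 0.877 × 1.64² = 1.18 mA, giving V_DS = V_DD − I_D R_D = 11.9 − 1.18 × 4 = 7.19 V.
V_DS = 7.19 V ≥ V_ov = 1.64 V, confirming saturation.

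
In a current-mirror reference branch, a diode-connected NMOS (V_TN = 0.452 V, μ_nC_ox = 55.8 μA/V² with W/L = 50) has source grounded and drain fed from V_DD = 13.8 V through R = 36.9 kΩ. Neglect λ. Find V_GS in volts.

V_GS = 0.952 V

With gate tied to drain, V_GS = V_DS ≥ V_GS − V_TN, so the device is in saturation.
k_n = μ_nC_ox · (W/L) = 2.79 mA/V².
KCL at the drain: ½ k_n (V_GS − V_TN)² = (V_DD − V_GS)/R.
Let x = V_GS − 0.452. Then 51.5 x² + x − 13.35 = 0, giving x = 0.5 V (positive root), so V_GS = 0.952 V.
I_D = (V_DD − V_GS)/R = (13.8 − 0.952) / 36.9 = 0.348 mA.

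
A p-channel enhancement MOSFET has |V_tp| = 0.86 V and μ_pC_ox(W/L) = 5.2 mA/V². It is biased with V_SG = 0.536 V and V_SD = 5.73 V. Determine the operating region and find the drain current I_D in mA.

Cutoff; I_D = 0 mA

V_SG = 0.536 V < |V_tp| = 0.86 V, so the transistor is in cutoff.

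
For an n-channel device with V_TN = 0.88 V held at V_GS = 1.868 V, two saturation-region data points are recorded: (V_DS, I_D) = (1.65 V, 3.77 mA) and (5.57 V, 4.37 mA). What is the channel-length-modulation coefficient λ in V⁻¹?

With V_GS fixed, I_D ∝ (1 + λ V_DS) in saturation, so I_D2/I_D1 = (1 + λ V_DS2)/(1 + λ V_DS1).
4.37/3.77 = 1.159 = (1 + 5.57 λ)/(1 + 1.65 λ).
Solving: λ (I_D1 V_DS2 − I_D2 V_DS1) = I_D2 − I_D1, so λ = (4.37 − 3.77) / (3.77 × 5.57 − 4.37 × 1.65) = 0.6 / 13.8 = 0.0435 V⁻¹.

λ = 0.0435 V⁻¹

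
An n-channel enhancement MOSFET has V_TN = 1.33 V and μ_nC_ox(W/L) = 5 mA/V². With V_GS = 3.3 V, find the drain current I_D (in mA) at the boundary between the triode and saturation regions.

I_D = 9.70 mA

At the boundary V_DS = V_ov = V_GS − V_TN = 3.3 − 1.33 = 1.97 V.
I_D = ½ k_n V_ov² = 0.5 × 5 × 1.97² = 9.7 mA.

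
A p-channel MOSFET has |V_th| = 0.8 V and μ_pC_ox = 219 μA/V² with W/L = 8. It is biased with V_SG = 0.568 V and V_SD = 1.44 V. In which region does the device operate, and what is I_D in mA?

V_SG = 0.568 V < |V_th| = 0.8 V, so the transistor is in cutoff.

Cutoff; I_D = 0 mA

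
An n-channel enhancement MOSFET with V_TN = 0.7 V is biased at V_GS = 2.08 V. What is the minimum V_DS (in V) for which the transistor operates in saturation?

V_DS,sat = 1.38 V

The boundary between triode and saturation is V_DS = V_GS − V_TN = V_ov.
V_ov = 2.08 − 0.7 = 1.38 V.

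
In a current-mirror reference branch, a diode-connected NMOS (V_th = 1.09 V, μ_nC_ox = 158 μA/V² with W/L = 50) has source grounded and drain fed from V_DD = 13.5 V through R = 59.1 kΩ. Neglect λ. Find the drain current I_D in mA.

I_D = 0.206 mA

With gate tied to drain, V_GS = V_DS ≥ V_GS − V_th, so the device is in saturation.
k_n = μ_nC_ox · (W/L) = 7.9 mA/V².
KCL at the drain: ½ k_n (V_GS − V_th)² = (V_DD − V_GS)/R.
Let x = V_GS − 1.09. Then 233 x² + x − 12.41 = 0, giving x = 0.228 V (positive root), so V_GS = 1.32 V.
I_D = (V_DD − V_GS)/R = (13.5 − 1.32) / 59.1 = 0.206 mA.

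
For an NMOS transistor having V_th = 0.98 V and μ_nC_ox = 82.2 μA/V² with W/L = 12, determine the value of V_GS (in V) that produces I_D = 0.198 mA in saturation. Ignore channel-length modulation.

V_GS = 1.61 V

k_n = μ_nC_ox · (W/L) = 0.9864 mA/V².
In saturation I_D = ½ k_n (V_GS − V_th)², so V_GS − V_th = √(2 I_D / k_n) = √(2 × 0.198 / 0.9864) = 0.634 V.
V_GS = 0.98 + 0.634 = 1.61 V.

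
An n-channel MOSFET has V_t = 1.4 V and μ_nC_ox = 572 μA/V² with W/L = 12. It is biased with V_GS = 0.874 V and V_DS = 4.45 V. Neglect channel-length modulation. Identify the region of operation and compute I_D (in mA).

Cutoff; I_D = 0 mA

V_GS = 0.874 V < V_t = 1.4 V, so the transistor is in cutoff.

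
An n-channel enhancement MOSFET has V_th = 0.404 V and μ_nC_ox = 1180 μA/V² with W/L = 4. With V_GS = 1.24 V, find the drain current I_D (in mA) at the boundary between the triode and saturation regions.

At the boundary V_DS = V_ov = V_GS − V_th = 1.24 − 0.404 = 0.836 V.
k_n = μ_nC_ox · (W/L) = 4.72 mA/V².
I_D = ½ k_n V_ov² = 0.5 × 4.72 × 0.836² = 1.65 mA.

I_D = 1.65 mA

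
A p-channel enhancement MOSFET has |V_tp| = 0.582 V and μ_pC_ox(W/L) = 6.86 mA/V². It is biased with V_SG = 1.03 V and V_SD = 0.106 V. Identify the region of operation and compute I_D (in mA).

V_ov = V_SG − |V_tp| = 1.03 − 0.582 = 0.448 V.
Since V_SD = 0.106 V < V_ov = 0.448 V, the device is in the triode region.
I_D = k_p [V_ov · V_SD − ½ V_SD²] = 6.86 × [0.448 × 0.106 − 0.5 × 0.106²] = 0.287 mA.

Triode; I_D = 0.287 mA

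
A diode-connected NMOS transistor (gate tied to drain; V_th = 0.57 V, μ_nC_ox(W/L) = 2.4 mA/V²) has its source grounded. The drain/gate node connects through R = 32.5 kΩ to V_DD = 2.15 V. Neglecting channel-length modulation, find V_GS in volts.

With gate tied to drain, V_GS = V_DS ≥ V_GS − V_th, so the device is in saturation.
KCL at the drain: ½ k_n (V_GS − V_th)² = (V_DD − V_GS)/R.
Let x = V_GS − 0.57. Then 39 x² + x − 1.58 = 0, giving x = 0.189 V (positive root), so V_GS = 0.759 V.
I_D = (V_DD − V_GS)/R = (2.15 − 0.759) / 32.5 = 0.0428 mA.

V_GS = 0.759 V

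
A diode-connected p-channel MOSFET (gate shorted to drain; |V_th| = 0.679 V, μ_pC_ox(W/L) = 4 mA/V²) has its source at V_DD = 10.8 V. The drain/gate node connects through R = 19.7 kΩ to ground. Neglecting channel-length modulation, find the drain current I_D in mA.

I_D = 0.489 mA

With gate tied to drain, V_SG = V_SD ≥ V_SG − |V_th|, so the device is in saturation.
KCL at the drain: ½ k_p (V_SG − |V_th|)² = (V_DD − V_SG)/R.
Let x = V_SG − 0.679. Then 39.4 x² + x − 10.12 = 0, giving x = 0.494 V (positive root), so V_SG = 1.17 V.
I_D = (V_DD − V_SG)/R = (10.8 − 1.17) / 19.7 = 0.489 mA.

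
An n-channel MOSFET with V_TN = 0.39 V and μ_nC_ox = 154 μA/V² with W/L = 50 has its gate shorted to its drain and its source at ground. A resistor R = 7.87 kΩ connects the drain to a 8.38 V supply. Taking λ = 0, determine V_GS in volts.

V_GS = 0.887 V

With gate tied to drain, V_GS = V_DS ≥ V_GS − V_TN, so the device is in saturation.
k_n = μ_nC_ox · (W/L) = 7.7 mA/V².
KCL at the drain: ½ k_n (V_GS − V_TN)² = (V_DD − V_GS)/R.
Let x = V_GS − 0.39. Then 30.3 x² + x − 7.99 = 0, giving x = 0.497 V (positive root), so V_GS = 0.887 V.
I_D = (V_DD − V_GS)/R = (8.38 − 0.887) / 7.87 = 0.952 mA.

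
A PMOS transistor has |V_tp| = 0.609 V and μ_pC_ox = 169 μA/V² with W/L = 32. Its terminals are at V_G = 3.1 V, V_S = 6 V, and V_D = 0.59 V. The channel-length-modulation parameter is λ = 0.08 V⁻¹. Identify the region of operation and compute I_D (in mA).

V_SG = V_S − V_G = 6 − 3.1 = 2.9 V; V_SD = V_S − V_D = 6 − 0.59 = 5.41 V.
k_p = μ_pC_ox · (W/L) = 5.408 mA/V².
V_ov = V_SG − |V_tp| = 2.9 − 0.609 = 2.29 V.
Since V_SD = 5.41 V ≥ V_ov = 2.29 V, the device is in saturation.
I_D = ½ k_p V_ov² (1 + λ V_SD) = 0.5 × 5.408 × 2.29² × (1 + 0.08 × 5.41) = 20.3 mA.

Saturation; I_D = 20.3 mA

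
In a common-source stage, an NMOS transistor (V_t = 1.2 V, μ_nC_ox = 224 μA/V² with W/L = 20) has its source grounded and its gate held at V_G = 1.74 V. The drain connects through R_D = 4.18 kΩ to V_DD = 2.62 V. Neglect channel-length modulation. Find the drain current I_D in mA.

V_GS = V_G = 1.74 V, so V_ov = 1.74 − 1.2 = 0.54 V.
k_n = μ_nC_ox · (W/L) = 4.48 mA/V².
Assume saturation: I_D = ½ k_n V_ov² = 0.5 × 4.48 × 0.54² = 0.653 mA, giving V_DS = V_DD − I_D R_D = 2.62 − 0.653 × 4.18 = -0.11 V.
But -0.11 V < V_ov = 0.54 V, so the device is actually in triode.
In triode I_D = k_n[V_ov V_DS − ½ V_DS²] and I_D = (V_DD − V_DS)/R_D. Equating: 9.36 V_DS² − 11.11 V_DS + 2.62 = 0, giving V_DS = 0.325 V (the root below V_ov).
I_D = (2.62 − 0.325) / 4.18 = 0.549 mA.

I_D = 0.549 mA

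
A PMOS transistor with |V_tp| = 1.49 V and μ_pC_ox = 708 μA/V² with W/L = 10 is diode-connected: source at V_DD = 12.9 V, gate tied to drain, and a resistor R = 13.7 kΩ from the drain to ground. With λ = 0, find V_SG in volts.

V_SG = 1.96 V

With gate tied to drain, V_SG = V_SD ≥ V_SG − |V_tp|, so the device is in saturation.
k_p = μ_pC_ox · (W/L) = 7.08 mA/V².
KCL at the drain: ½ k_p (V_SG − |V_tp|)² = (V_DD − V_SG)/R.
Let x = V_SG − 1.49. Then 48.5 x² + x − 11.41 = 0, giving x = 0.475 V (positive root), so V_SG = 1.96 V.
I_D = (V_DD − V_SG)/R = (12.9 − 1.96) / 13.7 = 0.798 mA.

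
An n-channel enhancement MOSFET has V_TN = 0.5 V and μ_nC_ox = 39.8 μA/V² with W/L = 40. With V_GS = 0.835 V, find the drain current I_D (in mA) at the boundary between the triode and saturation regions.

I_D = 0.0893 mA

At the boundary V_DS = V_ov = V_GS − V_TN = 0.835 − 0.5 = 0.335 V.
k_n = μ_nC_ox · (W/L) = 1.592 mA/V².
I_D = ½ k_n V_ov² = 0.5 × 1.592 × 0.335² = 0.0893 mA.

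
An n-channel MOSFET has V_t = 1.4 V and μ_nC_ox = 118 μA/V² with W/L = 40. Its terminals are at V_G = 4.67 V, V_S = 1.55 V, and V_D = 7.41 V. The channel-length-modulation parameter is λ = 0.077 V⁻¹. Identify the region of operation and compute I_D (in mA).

V_GS = V_G − V_S = 4.67 − 1.55 = 3.12 V; V_DS = V_D − V_S = 7.41 − 1.55 = 5.86 V.
k_n = μ_nC_ox · (W/L) = 4.72 mA/V².
V_ov = V_GS − V_t = 3.12 − 1.4 = 1.72 V.
Since V_DS = 5.86 V ≥ V_ov = 1.72 V, the device is in saturation.
I_D = ½ k_n V_ov² (1 + λ V_DS) = 0.5 × 4.72 × 1.72² × (1 + 0.077 × 5.86) = 10.1 mA.

Saturation; I_D = 10.1 mA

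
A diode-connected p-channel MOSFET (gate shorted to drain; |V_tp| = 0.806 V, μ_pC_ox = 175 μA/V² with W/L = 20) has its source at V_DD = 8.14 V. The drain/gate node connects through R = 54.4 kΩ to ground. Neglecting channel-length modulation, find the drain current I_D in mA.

With gate tied to drain, V_SG = V_SD ≥ V_SG − |V_tp|, so the device is in saturation.
k_p = μ_pC_ox · (W/L) = 3.5 mA/V².
KCL at the drain: ½ k_p (V_SG − |V_tp|)² = (V_DD − V_SG)/R.
Let x = V_SG − 0.806. Then 95.2 x² + x − 7.334 = 0, giving x = 0.272 V (positive root), so V_SG = 1.08 V.
I_D = (V_DD − V_SG)/R = (8.14 − 1.08) / 54.4 = 0.13 mA.

I_D = 0.130 mA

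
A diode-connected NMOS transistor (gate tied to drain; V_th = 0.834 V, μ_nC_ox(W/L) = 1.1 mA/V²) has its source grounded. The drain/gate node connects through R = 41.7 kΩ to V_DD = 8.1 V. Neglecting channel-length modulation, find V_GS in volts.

V_GS = 1.38 V

With gate tied to drain, V_GS = V_DS ≥ V_GS − V_th, so the device is in saturation.
KCL at the drain: ½ k_n (V_GS − V_th)² = (V_DD − V_GS)/R.
Let x = V_GS − 0.834. Then 22.9 x² + x − 7.266 = 0, giving x = 0.541 V (positive root), so V_GS = 1.38 V.
I_D = (V_DD − V_GS)/R = (8.1 − 1.38) / 41.7 = 0.161 mA.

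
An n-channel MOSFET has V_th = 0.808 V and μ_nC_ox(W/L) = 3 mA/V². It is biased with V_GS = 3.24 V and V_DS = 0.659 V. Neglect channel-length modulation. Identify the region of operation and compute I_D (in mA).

V_ov = V_GS − V_th = 3.24 − 0.808 = 2.43 V.
Since V_DS = 0.659 V < V_ov = 2.43 V, the device is in the triode region.
I_D = k_n [V_ov · V_DS − ½ V_DS²] = 3 × [2.43 × 0.659 − 0.5 × 0.659²] = 4.16 mA.

Triode; I_D = 4.16 mA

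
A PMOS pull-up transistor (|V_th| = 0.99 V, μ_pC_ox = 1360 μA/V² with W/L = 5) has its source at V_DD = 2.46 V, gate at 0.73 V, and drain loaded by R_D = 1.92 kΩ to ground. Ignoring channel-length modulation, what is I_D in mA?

I_D = 1.14 mA

V_SG = V_DD − V_G = 2.46 − 0.73 = 1.73 V, so V_ov = 1.73 − 0.99 = 0.74 V.
k_p = μ_pC_ox · (W/L) = 6.8 mA/V².
Assume saturation: I_D = ½ k_p V_ov² = 0.5 × 6.8 × 0.74² = 1.86 mA, giving V_SD = V_DD − I_D R_D = 2.46 − 1.86 × 1.92 = -1.11 V.
But -1.11 V < V_ov = 0.74 V, so the device is actually in triode.
In triode I_D = k_p[V_ov V_SD − ½ V_SD²] and I_D = (V_DD − V_SD)/R_D. Equating: 6.53 V_SD² − 10.66 V_SD + 2.46 = 0, giving V_SD = 0.278 V (the root below V_ov).
I_D = (2.46 − 0.278) / 1.92 = 1.14 mA.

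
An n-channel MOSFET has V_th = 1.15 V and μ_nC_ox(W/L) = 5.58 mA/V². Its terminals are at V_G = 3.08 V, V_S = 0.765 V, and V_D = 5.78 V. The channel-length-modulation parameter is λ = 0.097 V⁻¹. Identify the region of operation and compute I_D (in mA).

V_GS = V_G − V_S = 3.08 − 0.765 = 2.31 V; V_DS = V_D − V_S = 5.78 − 0.765 = 5.02 V.
V_ov = V_GS − V_th = 2.31 − 1.15 = 1.17 V.
Since V_DS = 5.02 V ≥ V_ov = 1.17 V, the device is in saturation.
I_D = ½ k_n V_ov² (1 + λ V_DS) = 0.5 × 5.58 × 1.17² × (1 + 0.097 × 5.02) = 5.63 mA.

Saturation; I_D = 5.63 mA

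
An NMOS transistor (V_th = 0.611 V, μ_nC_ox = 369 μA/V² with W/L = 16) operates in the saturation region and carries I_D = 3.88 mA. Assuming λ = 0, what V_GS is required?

k_n = μ_nC_ox · (W/L) = 5.904 mA/V².
In saturation I_D = ½ k_n (V_GS − V_th)², so V_GS − V_th = √(2 I_D / k_n) = √(2 × 3.88 / 5.904) = 1.15 V.
V_GS = 0.611 + 1.15 = 1.76 V.

V_GS = 1.76 V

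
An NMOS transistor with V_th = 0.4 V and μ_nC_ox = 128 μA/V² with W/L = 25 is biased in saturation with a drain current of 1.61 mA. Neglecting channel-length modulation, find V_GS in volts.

k_n = μ_nC_ox · (W/L) = 3.2 mA/V².
In saturation I_D = ½ k_n (V_GS − V_th)², so V_GS − V_th = √(2 I_D / k_n) = √(2 × 1.61 / 3.2) = 1 V.
V_GS = 0.4 + 1 = 1.4 V.

V_GS = 1.40 V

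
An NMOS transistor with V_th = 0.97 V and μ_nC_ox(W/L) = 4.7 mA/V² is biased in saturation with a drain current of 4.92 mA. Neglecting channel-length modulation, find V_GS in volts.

In saturation I_D = ½ k_n (V_GS − V_th)², so V_GS − V_th = √(2 I_D / k_n) = √(2 × 4.92 / 4.7) = 1.45 V.
V_GS = 0.97 + 1.45 = 2.42 V.

V_GS = 2.42 V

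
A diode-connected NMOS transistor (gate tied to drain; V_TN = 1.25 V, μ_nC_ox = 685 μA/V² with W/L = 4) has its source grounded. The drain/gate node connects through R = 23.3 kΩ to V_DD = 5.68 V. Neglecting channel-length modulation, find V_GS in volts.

With gate tied to drain, V_GS = V_DS ≥ V_GS − V_TN, so the device is in saturation.
k_n = μ_nC_ox · (W/L) = 2.74 mA/V².
KCL at the drain: ½ k_n (V_GS − V_TN)² = (V_DD − V_GS)/R.
Let x = V_GS − 1.25. Then 31.9 x² + x − 4.43 = 0, giving x = 0.357 V (positive root), so V_GS = 1.61 V.
I_D = (V_DD − V_GS)/R = (5.68 − 1.61) / 23.3 = 0.175 mA.

V_GS = 1.61 V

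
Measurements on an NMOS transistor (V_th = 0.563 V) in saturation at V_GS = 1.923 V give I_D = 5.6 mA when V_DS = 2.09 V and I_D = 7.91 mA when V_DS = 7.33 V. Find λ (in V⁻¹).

With V_GS fixed, I_D ∝ (1 + λ V_DS) in saturation, so I_D2/I_D1 = (1 + λ V_DS2)/(1 + λ V_DS1).
7.91/5.6 = 1.413 = (1 + 7.33 λ)/(1 + 2.09 λ).
Solving: λ (I_D1 V_DS2 − I_D2 V_DS1) = I_D2 − I_D1, so λ = (7.91 − 5.6) / (5.6 × 7.33 − 7.91 × 2.09) = 2.31 / 24.5 = 0.0942 V⁻¹.

λ = 0.0942 V⁻¹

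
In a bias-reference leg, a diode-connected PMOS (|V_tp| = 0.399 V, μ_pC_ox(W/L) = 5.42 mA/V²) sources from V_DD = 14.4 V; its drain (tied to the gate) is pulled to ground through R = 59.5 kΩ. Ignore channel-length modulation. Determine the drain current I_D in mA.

With gate tied to drain, V_SG = V_SD ≥ V_SG − |V_tp|, so the device is in saturation.
KCL at the drain: ½ k_p (V_SG − |V_tp|)² = (V_DD − V_SG)/R.
Let x = V_SG − 0.399. Then 161 x² + x − 14 = 0, giving x = 0.292 V (positive root), so V_SG = 0.691 V.
I_D = (V_DD − V_SG)/R = (14.4 − 0.691) / 59.5 = 0.23 mA.

I_D = 0.230 mA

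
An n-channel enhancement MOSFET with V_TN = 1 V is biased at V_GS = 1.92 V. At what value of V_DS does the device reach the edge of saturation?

V_DS,sat = 0.920 V

The boundary between triode and saturation is V_DS = V_GS − V_TN = V_ov.
V_ov = 1.92 − 1 = 0.92 V.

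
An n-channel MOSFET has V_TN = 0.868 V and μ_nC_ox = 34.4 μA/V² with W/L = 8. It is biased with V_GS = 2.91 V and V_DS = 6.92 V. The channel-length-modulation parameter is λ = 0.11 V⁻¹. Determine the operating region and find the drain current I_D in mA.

k_n = μ_nC_ox · (W/L) = 0.2752 mA/V².
V_ov = V_GS − V_TN = 2.91 − 0.868 = 2.04 V.
Since V_DS = 6.92 V ≥ V_ov = 2.04 V, the device is in saturation.
I_D = ½ k_n V_ov² (1 + λ V_DS) = 0.5 × 0.2752 × 2.04² × (1 + 0.11 × 6.92) = 1.01 mA.

Saturation; I_D = 1.01 mA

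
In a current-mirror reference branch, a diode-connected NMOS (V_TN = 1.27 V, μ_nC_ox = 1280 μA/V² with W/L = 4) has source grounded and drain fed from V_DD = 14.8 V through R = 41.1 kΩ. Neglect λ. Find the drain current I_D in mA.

I_D = 0.321 mA

With gate tied to drain, V_GS = V_DS ≥ V_GS − V_TN, so the device is in saturation.
k_n = μ_nC_ox · (W/L) = 5.12 mA/V².
KCL at the drain: ½ k_n (V_GS − V_TN)² = (V_DD − V_GS)/R.
Let x = V_GS − 1.27. Then 105 x² + x − 13.53 = 0, giving x = 0.354 V (positive root), so V_GS = 1.62 V.
I_D = (V_DD − V_GS)/R = (14.8 − 1.62) / 41.1 = 0.321 mA.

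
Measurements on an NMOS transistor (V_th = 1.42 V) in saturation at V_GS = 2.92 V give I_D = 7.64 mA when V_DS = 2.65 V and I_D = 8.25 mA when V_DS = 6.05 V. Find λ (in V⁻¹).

With V_GS fixed, I_D ∝ (1 + λ V_DS) in saturation, so I_D2/I_D1 = (1 + λ V_DS2)/(1 + λ V_DS1).
8.25/7.64 = 1.08 = (1 + 6.05 λ)/(1 + 2.65 λ).
Solving: λ (I_D1 V_DS2 − I_D2 V_DS1) = I_D2 − I_D1, so λ = (8.25 − 7.64) / (7.64 × 6.05 − 8.25 × 2.65) = 0.61 / 24.4 = 0.025 V⁻¹.

λ = 0.0250 V⁻¹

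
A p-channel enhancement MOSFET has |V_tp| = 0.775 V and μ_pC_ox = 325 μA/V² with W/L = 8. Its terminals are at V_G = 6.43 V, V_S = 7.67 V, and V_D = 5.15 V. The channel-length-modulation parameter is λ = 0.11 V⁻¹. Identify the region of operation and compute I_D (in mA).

Saturation; I_D = 0.359 mA

V_SG = V_S − V_G = 7.67 − 6.43 = 1.24 V; V_SD = V_S − V_D = 7.67 − 5.15 = 2.52 V.
k_p = μ_pC_ox · (W/L) = 2.6 mA/V².
V_ov = V_SG − |V_tp| = 1.24 − 0.775 = 0.465 V.
Since V_SD = 2.52 V ≥ V_ov = 0.465 V, the device is in saturation.
I_D = ½ k_p V_ov² (1 + λ V_SD) = 0.5 × 2.6 × 0.465² × (1 + 0.11 × 2.52) = 0.359 mA.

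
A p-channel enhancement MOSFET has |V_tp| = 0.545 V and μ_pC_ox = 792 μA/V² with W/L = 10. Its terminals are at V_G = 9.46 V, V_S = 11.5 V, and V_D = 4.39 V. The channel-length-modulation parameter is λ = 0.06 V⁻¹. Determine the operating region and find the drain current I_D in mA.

Saturation; I_D = 12.6 mA

V_SG = V_S − V_G = 11.5 − 9.46 = 2.04 V; V_SD = V_S − V_D = 11.5 − 4.39 = 7.11 V.
k_p = μ_pC_ox · (W/L) = 7.92 mA/V².
V_ov = V_SG − |V_tp| = 2.04 − 0.545 = 1.49 V.
Since V_SD = 7.11 V ≥ V_ov = 1.49 V, the device is in saturation.
I_D = ½ k_p V_ov² (1 + λ V_SD) = 0.5 × 7.92 × 1.49² × (1 + 0.06 × 7.11) = 12.6 mA.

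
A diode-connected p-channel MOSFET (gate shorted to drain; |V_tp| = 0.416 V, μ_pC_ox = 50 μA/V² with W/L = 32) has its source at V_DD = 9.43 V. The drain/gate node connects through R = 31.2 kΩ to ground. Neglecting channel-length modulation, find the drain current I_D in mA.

With gate tied to drain, V_SG = V_SD ≥ V_SG − |V_tp|, so the device is in saturation.
k_p = μ_pC_ox · (W/L) = 1.6 mA/V².
KCL at the drain: ½ k_p (V_SG − |V_tp|)² = (V_DD − V_SG)/R.
Let x = V_SG − 0.416. Then 25 x² + x − 9.014 = 0, giving x = 0.581 V (positive root), so V_SG = 0.997 V.
I_D = (V_DD − V_SG)/R = (9.43 − 0.997) / 31.2 = 0.27 mA.

I_D = 0.270 mA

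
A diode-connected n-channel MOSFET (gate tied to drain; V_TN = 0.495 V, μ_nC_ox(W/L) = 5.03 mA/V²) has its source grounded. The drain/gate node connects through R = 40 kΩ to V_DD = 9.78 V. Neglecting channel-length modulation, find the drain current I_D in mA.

With gate tied to drain, V_GS = V_DS ≥ V_GS − V_TN, so the device is in saturation.
KCL at the drain: ½ k_n (V_GS − V_TN)² = (V_DD − V_GS)/R.
Let x = V_GS − 0.495. Then 101 x² + x − 9.285 = 0, giving x = 0.299 V (positive root), so V_GS = 0.794 V.
I_D = (V_DD − V_GS)/R = (9.78 − 0.794) / 40 = 0.225 mA.

I_D = 0.225 mA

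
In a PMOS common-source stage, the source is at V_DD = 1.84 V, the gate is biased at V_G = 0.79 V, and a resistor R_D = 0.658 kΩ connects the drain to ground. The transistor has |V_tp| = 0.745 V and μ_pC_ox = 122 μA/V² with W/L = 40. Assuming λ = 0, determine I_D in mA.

V_SG = V_DD − V_G = 1.84 − 0.79 = 1.05 V, so V_ov = 1.05 − 0.745 = 0.305 V.
k_p = μ_pC_ox · (W/L) = 4.88 mA/V².
Assume saturation: I_D = ½ k_p V_ov² = 0.5 × 4.88 × 0.305² = 0.227 mA, giving V_SD = V_DD − I_D R_D = 1.84 − 0.227 × 0.658 = 1.69 V.
V_SD = 1.69 V ≥ V_ov = 0.305 V, confirming saturation.

I_D = 0.227 mA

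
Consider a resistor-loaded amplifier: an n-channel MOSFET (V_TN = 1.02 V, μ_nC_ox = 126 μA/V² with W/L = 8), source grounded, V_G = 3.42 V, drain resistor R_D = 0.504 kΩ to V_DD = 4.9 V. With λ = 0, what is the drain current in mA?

I_D = 2.90 mA

V_GS = V_G = 3.42 V, so V_ov = 3.42 − 1.02 = 2.4 V.
k_n = μ_nC_ox · (W/L) = 1.008 mA/V².
Assume saturation: I_D = ½ k_n V_ov² = 0.5 × 1.008 × 2.4² = 2.9 mA, giving V_DS = V_DD − I_D R_D = 4.9 − 2.9 × 0.504 = 3.44 V.
V_DS = 3.44 V ≥ V_ov = 2.4 V, confirming saturation.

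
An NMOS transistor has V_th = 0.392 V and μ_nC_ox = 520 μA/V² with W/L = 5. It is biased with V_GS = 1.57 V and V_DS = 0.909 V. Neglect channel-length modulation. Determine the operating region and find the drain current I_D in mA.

k_n = μ_nC_ox · (W/L) = 2.6 mA/V².
V_ov = V_GS − V_th = 1.57 − 0.392 = 1.18 V.
Since V_DS = 0.909 V < V_ov = 1.18 V, the device is in the triode region.
I_D = k_n [V_ov · V_DS − ½ V_DS²] = 2.6 × [1.18 × 0.909 − 0.5 × 0.909²] = 1.71 mA.

Triode; I_D = 1.71 mA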